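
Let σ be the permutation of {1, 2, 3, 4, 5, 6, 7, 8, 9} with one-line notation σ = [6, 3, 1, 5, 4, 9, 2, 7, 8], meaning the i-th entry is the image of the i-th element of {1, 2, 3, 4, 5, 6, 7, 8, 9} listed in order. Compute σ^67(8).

1

Tracing 8 → 7 → … returns to 8 after 7 steps, so 8 lies in a 7-cycle (1 6 9 8 7 2 3).
On a 7-cycle, σ^7 is the identity, so σ^67 = σ^4 there (67 ≡ 4 mod 7).
Advancing 4 steps from 8: 8 → 7 → 2 → 3 → 1.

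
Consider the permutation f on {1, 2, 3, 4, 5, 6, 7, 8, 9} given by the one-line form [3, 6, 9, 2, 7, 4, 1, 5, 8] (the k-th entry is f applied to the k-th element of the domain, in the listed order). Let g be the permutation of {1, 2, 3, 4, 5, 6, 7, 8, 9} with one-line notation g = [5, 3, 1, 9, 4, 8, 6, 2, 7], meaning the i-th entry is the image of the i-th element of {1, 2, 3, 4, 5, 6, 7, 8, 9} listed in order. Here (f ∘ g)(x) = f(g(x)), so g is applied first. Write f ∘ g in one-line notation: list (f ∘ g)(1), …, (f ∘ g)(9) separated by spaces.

7 9 3 8 2 5 4 6 1

Chase each element through g then f: 1 → 5 → 7; 2 → 3 → 9; 3 → 1 → 3; 4 → 9 → 8; 5 → 4 → 2; 6 → 8 → 5; 7 → 6 → 4; 8 → 2 → 6; 9 → 7 → 1.
Collecting the images, f ∘ g = [7 9 3 8 2 5 4 6 1].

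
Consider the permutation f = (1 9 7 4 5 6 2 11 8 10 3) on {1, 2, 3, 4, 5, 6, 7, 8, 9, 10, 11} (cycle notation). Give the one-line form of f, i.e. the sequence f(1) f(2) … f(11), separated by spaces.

9 11 1 5 6 2 4 10 7 3 8

Each element maps to the next entry in its cycle (wrapping to the front): 1↦9, 2↦11, 3↦1, 4↦5, 5↦6, 6↦2, 7↦4, 8↦10, 9↦7, 10↦3, 11↦8.
So the one-line form is 9 11 1 5 6 2 4 10 7 3 8.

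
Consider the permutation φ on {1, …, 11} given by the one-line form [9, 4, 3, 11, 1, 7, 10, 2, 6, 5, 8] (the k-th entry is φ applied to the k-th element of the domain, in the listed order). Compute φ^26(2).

11

Tracing 2 → 4 → … returns to 2 after 4 steps, so 2 lies in a 4-cycle (2 4 11 8).
Powers repeat with period 4 on this cycle, and 26 mod 4 = 2, so φ^26(2) = φ^2(2).
Advancing 2 steps from 2: 2 → 4 → 11.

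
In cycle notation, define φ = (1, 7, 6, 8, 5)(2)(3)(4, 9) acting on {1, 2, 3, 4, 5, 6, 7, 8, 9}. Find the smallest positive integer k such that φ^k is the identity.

The cycle type of φ is (5, 2, 1, 1).
Since disjoint cycles commute, ord(φ) = lcm(5, 2) = 10.

10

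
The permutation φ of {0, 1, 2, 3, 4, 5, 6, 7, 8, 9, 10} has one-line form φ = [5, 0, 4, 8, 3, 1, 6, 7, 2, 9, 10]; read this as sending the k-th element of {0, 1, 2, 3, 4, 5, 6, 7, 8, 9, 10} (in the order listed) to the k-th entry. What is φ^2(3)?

Tracing 3 → 8 → … returns to 3 after 4 steps, so 3 lies in a 4-cycle (2 4 3 8).
Advancing 2 steps from 3: 3 → 8 → 2.

2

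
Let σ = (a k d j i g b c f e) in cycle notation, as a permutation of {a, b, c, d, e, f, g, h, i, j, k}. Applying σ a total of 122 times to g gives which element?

c

g lies in the 10-cycle (a k d j i g b c f e).
Powers repeat with period 10 on this cycle, and 122 mod 10 = 2, so σ^122(g) = σ^2(g).
Advancing 2 steps from g: g → b → c.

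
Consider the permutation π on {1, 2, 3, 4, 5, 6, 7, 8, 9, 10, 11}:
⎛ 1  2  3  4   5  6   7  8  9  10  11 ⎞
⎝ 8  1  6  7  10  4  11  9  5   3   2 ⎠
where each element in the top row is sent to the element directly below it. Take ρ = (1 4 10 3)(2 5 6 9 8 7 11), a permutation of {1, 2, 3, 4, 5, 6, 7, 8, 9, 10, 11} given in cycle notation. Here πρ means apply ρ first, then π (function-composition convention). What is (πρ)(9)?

9

First apply ρ: ρ(9) = 8, then π(8) = 9. Thus (πρ)(9) = 9.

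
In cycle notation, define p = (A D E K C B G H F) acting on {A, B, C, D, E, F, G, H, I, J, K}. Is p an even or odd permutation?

The cycle lengths are 9, 1, 1.
A cycle of length ℓ contributes ℓ−1 transpositions, so p is a product of 8 transpositions — even.

even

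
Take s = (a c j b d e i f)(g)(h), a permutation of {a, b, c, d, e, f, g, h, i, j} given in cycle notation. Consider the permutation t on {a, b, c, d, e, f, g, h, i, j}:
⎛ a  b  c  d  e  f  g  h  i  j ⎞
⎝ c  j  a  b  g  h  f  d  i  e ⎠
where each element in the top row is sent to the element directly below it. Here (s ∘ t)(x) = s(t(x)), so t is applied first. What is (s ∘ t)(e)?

t(e) = g, then s(g) = g; composing gives (s ∘ t)(e) = g.

g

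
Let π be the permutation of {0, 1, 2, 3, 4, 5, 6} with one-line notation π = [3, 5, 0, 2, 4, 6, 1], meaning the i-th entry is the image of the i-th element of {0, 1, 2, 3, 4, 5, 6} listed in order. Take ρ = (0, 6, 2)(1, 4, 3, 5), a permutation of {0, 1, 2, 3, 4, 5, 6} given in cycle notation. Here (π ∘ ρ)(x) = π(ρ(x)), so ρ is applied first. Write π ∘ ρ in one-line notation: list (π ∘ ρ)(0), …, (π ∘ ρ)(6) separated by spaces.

(π ∘ ρ)(x) = π(ρ(x)). Computing each image: π(ρ(0)) = π(6) = 1, π(ρ(1)) = π(4) = 4, π(ρ(2)) = π(0) = 3, π(ρ(3)) = π(5) = 6, π(ρ(4)) = π(3) = 2, π(ρ(5)) = π(1) = 5, π(ρ(6)) = π(2) = 0.
Hence π ∘ ρ = [1 4 3 6 2 5 0].

1 4 3 6 2 5 0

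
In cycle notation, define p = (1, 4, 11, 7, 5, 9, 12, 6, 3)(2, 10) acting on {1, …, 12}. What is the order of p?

18

The cycle type of p is (9, 2, 1).
Since disjoint cycles commute, ord(p) = lcm(9, 2) = 18.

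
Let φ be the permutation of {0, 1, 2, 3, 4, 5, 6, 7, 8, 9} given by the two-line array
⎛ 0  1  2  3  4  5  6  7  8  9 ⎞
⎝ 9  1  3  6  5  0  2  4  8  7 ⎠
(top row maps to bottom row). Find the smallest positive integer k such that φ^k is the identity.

Writing φ as disjoint cycles, the cycle lengths are 5, 3, 1, 1.
The order of φ is the least common multiple of its cycle lengths: lcm(5, 3) = 15.

15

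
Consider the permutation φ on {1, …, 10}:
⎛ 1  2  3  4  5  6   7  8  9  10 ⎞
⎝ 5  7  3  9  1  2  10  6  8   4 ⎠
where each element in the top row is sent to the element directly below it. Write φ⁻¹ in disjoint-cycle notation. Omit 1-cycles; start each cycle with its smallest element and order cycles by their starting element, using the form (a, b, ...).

(1, 5)(2, 6, 8, 9, 4, 10, 7)

First write φ in disjoint cycles: (1, 5)(2, 7, 10, 4, 9, 8, 6).
Reversing each cycle (and rotating so the smallest element leads) gives φ⁻¹ = (1, 5)(2, 6, 8, 9, 4, 10, 7).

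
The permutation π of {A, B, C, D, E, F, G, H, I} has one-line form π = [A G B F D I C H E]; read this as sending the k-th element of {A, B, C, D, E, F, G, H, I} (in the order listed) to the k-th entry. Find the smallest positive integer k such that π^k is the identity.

12

Writing π as disjoint cycles, the cycle lengths are 4, 3, 1, 1.
The order of π is the least common multiple of its cycle lengths: lcm(4, 3) = 12.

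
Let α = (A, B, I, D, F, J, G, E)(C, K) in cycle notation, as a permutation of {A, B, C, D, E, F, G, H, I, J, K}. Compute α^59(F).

E

F lies in the 8-cycle (A, B, I, D, F, J, G, E).
Powers repeat with period 8 on this cycle, and 59 mod 8 = 3, so α^59(F) = α^3(F).
Advancing 3 steps from F: F → J → G → E.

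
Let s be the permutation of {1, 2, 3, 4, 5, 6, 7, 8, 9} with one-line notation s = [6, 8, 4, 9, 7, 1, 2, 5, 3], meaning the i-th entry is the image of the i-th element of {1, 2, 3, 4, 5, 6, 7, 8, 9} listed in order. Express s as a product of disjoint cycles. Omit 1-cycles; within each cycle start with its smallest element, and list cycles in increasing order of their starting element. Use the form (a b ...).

(1 6)(2 8 5 7)(3 4 9)

From 1: 1 → 6 → 1, closing the cycle (1 6).
Repeating from the next unused element and collecting all non-trivial cycles gives (1 6)(2 8 5 7)(3 4 9).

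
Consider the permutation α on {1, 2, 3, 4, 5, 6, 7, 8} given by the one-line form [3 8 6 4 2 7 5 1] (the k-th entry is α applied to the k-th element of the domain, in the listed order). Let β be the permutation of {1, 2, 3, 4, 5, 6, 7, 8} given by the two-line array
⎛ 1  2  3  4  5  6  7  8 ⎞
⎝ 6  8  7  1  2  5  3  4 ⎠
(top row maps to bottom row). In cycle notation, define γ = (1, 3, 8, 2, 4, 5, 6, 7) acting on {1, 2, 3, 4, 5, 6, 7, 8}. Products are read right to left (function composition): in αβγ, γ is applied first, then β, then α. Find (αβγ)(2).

(αβγ)(2) = α(β(γ(2))). γ(2) = 4, then β(4) = 1, then α(1) = 3, so the result is 3.

3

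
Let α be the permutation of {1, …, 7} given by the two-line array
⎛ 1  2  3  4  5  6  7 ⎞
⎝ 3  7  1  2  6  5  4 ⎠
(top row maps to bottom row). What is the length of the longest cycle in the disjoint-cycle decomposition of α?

3

Decomposing into disjoint cycles gives (1 3)(2 7 4)(5 6); the longest has length 3.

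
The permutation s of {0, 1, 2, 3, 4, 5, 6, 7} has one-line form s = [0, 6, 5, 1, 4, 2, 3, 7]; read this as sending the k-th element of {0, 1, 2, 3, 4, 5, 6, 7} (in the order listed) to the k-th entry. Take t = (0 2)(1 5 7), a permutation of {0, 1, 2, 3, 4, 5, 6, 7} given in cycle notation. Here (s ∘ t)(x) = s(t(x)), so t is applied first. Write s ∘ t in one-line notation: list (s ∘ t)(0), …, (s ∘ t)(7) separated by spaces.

For each element, apply t then s: 0 → 2 → 5; 1 → 5 → 2; 2 → 0 → 0; 3 → 3 → 1; 4 → 4 → 4; 5 → 7 → 7; 6 → 6 → 3; 7 → 1 → 6.
Collecting the images, s ∘ t = [5 2 0 1 4 7 3 6].

5 2 0 1 4 7 3 6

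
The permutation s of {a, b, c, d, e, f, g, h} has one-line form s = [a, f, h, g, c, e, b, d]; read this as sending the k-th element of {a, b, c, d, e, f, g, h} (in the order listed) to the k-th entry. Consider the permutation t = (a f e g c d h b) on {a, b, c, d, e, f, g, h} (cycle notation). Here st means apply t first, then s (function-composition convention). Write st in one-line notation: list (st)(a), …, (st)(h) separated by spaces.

e a g d b c h f

Chase each element through t then s: a → f → e; b → a → a; c → d → g; d → h → d; e → g → b; f → e → c; g → c → h; h → b → f.
Collecting the images, st = [e a g d b c h f].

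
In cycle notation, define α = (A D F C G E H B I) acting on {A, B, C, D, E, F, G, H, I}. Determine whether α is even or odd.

The cycle lengths are 9.
A cycle is odd iff its length is even; α has 0 even-length cycles, so sgn(α) = (−1)^0 and α is even.

even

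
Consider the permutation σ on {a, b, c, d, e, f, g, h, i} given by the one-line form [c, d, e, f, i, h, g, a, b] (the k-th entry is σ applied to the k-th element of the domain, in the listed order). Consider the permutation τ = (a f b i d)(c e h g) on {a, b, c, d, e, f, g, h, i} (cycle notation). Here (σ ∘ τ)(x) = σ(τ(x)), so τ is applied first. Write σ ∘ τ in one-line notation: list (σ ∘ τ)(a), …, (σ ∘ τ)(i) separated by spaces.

Chase each element through τ then σ: a → f → h; b → i → b; c → e → i; d → a → c; e → h → a; f → b → d; g → c → e; h → g → g; i → d → f.
Collecting the images, σ ∘ τ = [h b i c a d e g f].

h b i c a d e g f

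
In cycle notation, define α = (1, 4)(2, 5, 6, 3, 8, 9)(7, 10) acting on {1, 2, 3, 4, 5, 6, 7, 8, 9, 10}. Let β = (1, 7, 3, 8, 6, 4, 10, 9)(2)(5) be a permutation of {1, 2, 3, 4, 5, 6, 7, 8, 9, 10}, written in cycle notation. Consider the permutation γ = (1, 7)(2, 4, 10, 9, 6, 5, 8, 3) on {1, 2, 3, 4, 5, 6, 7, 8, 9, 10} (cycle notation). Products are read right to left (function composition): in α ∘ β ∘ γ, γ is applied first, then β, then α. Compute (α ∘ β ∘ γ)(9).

(α ∘ β ∘ γ)(9) = α(β(γ(9))). γ(9) = 6, then β(6) = 4, then α(4) = 1, so the result is 1.

1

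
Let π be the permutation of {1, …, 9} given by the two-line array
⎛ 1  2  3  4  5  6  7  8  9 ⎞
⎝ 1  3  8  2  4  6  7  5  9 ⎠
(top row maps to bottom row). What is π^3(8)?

Tracing 8 → 5 → … returns to 8 after 5 steps, so 8 lies in a 5-cycle (2 3 8 5 4).
Advancing 3 steps from 8: 8 → 5 → 4 → 2.

2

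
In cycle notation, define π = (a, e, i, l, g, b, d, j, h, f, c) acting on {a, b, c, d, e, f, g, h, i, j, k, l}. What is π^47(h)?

h lies in the 11-cycle (a, e, i, l, g, b, d, j, h, f, c).
Since the cycle has length 11, π^47 acts on it the same as π^3 (47 mod 11 = 3).
Stepping 3 places around the cycle: h → f → c → a.

a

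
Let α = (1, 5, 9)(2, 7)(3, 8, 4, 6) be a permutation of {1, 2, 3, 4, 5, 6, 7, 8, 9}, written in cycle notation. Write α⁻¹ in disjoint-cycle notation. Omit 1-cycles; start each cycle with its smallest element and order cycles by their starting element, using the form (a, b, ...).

The inverse reverses each cycle.
Reversing each cycle of α and rotating so the smallest element leads gives (1, 9, 5)(2, 7)(3, 6, 4, 8).

(1, 9, 5)(2, 7)(3, 6, 4, 8)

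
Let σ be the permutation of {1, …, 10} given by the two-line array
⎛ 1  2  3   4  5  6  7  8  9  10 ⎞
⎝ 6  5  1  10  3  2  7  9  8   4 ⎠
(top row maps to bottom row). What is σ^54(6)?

Tracing 6 → 2 → … returns to 6 after 5 steps, so 6 lies in a 5-cycle (1 6 2 5 3).
Since the cycle has length 5, σ^54 acts on it the same as σ^4 (54 mod 5 = 4).
Advancing 4 steps from 6: 6 → 2 → 5 → 3 → 1.

1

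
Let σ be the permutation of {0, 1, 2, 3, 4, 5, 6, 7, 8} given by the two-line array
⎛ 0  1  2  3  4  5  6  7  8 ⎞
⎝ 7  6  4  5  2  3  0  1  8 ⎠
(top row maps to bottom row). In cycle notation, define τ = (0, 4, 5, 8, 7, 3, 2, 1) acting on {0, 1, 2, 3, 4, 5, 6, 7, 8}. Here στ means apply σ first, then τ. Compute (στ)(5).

σ(5) = 3, then τ(3) = 2; composing gives (στ)(5) = 2.

2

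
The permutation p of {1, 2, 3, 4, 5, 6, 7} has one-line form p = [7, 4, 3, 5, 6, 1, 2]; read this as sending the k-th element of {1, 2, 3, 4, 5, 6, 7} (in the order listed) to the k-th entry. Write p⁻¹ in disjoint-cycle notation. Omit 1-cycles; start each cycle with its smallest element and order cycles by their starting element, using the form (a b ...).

First write p in disjoint cycles: (1 7 2 4 5 6).
The inverse reverses every cycle; in canonical form, p⁻¹ = (1 6 5 4 2 7).

(1 6 5 4 2 7)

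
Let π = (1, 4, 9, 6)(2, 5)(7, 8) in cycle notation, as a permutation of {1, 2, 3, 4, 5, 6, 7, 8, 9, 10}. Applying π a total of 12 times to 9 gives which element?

9

9 lies in the 4-cycle (1, 4, 9, 6).
Powers repeat with period 4 on this cycle, and 12 mod 4 = 0, so π^12(9) = π^0(9).
So π^12(9) = 9.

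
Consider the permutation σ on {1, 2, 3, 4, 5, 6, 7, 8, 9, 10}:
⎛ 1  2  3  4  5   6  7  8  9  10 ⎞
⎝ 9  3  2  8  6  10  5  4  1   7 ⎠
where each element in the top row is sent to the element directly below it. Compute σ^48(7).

7

Tracing 7 → 5 → … returns to 7 after 4 steps, so 7 lies in a 4-cycle (5 6 10 7).
On a 4-cycle, σ^4 is the identity, so σ^48 = σ^0 there (48 ≡ 0 mod 4).
So σ^48(7) = 7.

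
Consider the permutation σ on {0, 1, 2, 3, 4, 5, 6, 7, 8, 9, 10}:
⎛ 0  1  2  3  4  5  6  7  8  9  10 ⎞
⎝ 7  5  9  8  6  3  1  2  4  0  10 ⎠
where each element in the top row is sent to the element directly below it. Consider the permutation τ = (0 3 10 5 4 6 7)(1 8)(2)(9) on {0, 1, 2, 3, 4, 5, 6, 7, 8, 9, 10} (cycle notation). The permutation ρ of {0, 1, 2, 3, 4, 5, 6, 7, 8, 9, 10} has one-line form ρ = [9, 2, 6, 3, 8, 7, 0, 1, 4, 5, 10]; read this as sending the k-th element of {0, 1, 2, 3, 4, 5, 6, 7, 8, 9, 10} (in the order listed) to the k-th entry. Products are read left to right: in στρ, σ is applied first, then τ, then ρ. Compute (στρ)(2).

5

(στρ)(2) = ρ(τ(σ(2))). σ(2) = 9, then τ(9) = 9, then ρ(9) = 5, so the result is 5.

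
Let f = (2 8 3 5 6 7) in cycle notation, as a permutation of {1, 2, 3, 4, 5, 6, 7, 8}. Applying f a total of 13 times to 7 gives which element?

7 lies in the 6-cycle (2 8 3 5 6 7).
Since the cycle has length 6, f^13 acts on it the same as f^1 (13 mod 6 = 1).
Advancing 1 step from 7: 7 → 2.

2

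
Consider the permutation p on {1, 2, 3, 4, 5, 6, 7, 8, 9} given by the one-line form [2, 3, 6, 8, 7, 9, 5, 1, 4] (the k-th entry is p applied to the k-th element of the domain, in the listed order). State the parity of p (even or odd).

In disjoint-cycle form the cycle lengths are 7, 2.
A cycle of length ℓ contributes ℓ−1 transpositions, so p is a product of 6 + 1 = 7 transpositions — odd.

odd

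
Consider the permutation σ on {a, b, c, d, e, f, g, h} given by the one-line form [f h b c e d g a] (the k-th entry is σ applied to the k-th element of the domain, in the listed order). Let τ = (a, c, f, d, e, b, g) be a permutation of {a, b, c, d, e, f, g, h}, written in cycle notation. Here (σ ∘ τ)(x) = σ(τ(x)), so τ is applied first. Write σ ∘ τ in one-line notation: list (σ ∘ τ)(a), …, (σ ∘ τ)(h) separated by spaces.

(σ ∘ τ)(x) = σ(τ(x)). Computing each image: σ(τ(a)) = σ(c) = b, σ(τ(b)) = σ(g) = g, σ(τ(c)) = σ(f) = d, σ(τ(d)) = σ(e) = e, σ(τ(e)) = σ(b) = h, σ(τ(f)) = σ(d) = c, σ(τ(g)) = σ(a) = f, σ(τ(h)) = σ(h) = a.
Hence σ ∘ τ = [b g d e h c f a].

b g d e h c f a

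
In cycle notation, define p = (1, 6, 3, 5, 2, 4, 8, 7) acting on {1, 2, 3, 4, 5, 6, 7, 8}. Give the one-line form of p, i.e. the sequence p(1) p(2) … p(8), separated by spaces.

6 4 5 8 2 3 1 7

Reading each image from the cycles: 1↦6, 2↦4, 3↦5, 4↦8, 5↦2, 6↦3, 7↦1, 8↦7.
So the one-line form is 6 4 5 8 2 3 1 7.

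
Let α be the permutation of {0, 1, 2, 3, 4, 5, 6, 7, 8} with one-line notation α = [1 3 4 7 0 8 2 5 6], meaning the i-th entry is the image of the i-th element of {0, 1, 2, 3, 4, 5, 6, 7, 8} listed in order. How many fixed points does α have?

No element satisfies α(x) = x, so there are 0 fixed points.

0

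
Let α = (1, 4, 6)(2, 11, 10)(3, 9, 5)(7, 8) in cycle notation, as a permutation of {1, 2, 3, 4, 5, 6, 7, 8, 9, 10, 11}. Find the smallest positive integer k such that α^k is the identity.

The disjoint cycles have lengths 3, 3, 3, 2.
The order is lcm(3, 3, 3, 2) = 6.

6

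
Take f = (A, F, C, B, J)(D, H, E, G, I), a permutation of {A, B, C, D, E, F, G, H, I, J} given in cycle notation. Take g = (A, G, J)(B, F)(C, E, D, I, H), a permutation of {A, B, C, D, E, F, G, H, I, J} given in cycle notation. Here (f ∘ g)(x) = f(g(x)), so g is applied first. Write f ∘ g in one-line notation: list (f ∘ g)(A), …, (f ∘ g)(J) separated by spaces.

For each element, apply g then f: A → G → I; B → F → C; C → E → G; D → I → D; E → D → H; F → B → J; G → J → A; H → C → B; I → H → E; J → A → F.
So f ∘ g in one-line form is I C G D H J A B E F.

I C G D H J A B E F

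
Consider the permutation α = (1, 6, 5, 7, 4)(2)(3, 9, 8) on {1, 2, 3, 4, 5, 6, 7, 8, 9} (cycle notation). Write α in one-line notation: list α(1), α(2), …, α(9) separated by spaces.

Reading each image from the cycles: 1↦6, 2↦2, 3↦9, 4↦1, 5↦7, 6↦5, 7↦4, 8↦3, 9↦8.
Listing these in domain order gives 6 2 9 1 7 5 4 3 8.

6 2 9 1 7 5 4 3 8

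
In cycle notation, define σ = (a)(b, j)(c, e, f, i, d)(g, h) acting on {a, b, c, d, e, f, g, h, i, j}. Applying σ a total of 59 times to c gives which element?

d

c lies in the 5-cycle (c, e, f, i, d).
Since the cycle has length 5, σ^59 acts on it the same as σ^4 (59 mod 5 = 4).
Advancing 4 steps from c: c → e → f → i → d.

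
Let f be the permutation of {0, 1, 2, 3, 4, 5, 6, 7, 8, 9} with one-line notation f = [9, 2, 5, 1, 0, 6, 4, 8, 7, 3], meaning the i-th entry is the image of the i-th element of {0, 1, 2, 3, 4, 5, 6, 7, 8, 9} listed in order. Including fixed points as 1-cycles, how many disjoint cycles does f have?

The cycle decomposition is (0, 9, 3, 1, 2, 5, 6, 4)(7, 8), which has 2 cycles (counting 1-cycles).

2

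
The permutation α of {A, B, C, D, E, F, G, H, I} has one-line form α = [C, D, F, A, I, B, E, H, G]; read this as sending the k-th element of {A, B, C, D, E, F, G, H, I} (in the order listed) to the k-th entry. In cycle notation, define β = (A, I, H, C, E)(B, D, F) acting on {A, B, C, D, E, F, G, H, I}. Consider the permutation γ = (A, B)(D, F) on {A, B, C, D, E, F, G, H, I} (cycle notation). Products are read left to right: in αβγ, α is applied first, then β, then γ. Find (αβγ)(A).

E

(αβγ)(A) = γ(β(α(A))). α(A) = C, then β(C) = E, then γ(E) = E, so the result is E.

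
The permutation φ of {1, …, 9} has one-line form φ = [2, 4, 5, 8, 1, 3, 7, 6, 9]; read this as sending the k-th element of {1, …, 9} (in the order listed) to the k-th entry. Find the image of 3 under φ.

3 is element number 3 of the domain, and entry number 3 of the one-line form is 5, so φ(3) = 5.

5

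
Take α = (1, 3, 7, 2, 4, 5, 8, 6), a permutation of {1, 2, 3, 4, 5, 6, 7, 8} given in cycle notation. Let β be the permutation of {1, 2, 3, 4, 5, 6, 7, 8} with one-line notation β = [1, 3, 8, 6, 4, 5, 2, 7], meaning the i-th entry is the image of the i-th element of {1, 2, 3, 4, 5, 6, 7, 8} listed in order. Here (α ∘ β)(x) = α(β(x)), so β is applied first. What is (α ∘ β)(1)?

3

β(1) = 1, then α(1) = 3; composing gives (α ∘ β)(1) = 3.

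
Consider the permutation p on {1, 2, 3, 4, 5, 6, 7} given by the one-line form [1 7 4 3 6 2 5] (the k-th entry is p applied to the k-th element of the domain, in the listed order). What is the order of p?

4

The disjoint-cycle form of p has cycle lengths 4, 2, 1.
The order is lcm(4, 2) = 4.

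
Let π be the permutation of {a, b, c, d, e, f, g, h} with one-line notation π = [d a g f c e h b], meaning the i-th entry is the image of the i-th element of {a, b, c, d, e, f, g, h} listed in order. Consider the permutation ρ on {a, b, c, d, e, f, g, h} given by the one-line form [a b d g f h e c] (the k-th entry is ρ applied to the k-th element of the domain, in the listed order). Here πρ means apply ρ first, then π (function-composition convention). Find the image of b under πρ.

ρ(b) = b, then π(b) = a; composing gives (πρ)(b) = a.

a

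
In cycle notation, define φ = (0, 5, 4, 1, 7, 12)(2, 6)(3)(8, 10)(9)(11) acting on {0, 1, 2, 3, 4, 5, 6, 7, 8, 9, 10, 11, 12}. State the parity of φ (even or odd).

The cycle lengths are 6, 2, 2, 1, 1, 1.
A cycle of length ℓ contributes ℓ−1 transpositions, so φ is a product of 5 + 1 + 1 = 7 transpositions — odd.

odd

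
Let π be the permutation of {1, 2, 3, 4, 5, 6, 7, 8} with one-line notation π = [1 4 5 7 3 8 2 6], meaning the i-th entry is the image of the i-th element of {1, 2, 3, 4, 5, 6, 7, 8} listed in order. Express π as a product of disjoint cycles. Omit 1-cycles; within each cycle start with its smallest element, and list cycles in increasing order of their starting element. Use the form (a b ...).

Start at 2 and follow images: 2 → 4 → 7 → 2, giving the cycle (2 4 7).
Repeating from the next unused element and collecting all non-trivial cycles gives (2 4 7)(3 5)(6 8).

(2 4 7)(3 5)(6 8)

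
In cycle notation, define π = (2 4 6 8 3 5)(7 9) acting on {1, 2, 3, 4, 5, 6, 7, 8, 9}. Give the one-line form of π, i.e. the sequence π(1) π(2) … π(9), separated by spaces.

Each element maps to the next entry in its cycle (wrapping to the front): 1→1, 2→4, 3→5, 4→6, 5→2, 6→8, 7→9, 8→3, 9→7.
So the one-line form is 1 4 5 6 2 8 9 3 7.

1 4 5 6 2 8 9 3 7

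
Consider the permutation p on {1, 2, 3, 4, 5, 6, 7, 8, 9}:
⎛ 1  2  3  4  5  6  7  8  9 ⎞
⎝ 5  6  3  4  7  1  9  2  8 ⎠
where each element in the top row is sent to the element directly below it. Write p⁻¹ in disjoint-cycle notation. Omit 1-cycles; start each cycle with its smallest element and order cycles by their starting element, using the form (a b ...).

The cycle decomposition of p is (1 5 7 9 8 2 6).
Reversing each cycle (and rotating so the smallest element leads) gives p⁻¹ = (1 6 2 8 9 7 5).

(1 6 2 8 9 7 5)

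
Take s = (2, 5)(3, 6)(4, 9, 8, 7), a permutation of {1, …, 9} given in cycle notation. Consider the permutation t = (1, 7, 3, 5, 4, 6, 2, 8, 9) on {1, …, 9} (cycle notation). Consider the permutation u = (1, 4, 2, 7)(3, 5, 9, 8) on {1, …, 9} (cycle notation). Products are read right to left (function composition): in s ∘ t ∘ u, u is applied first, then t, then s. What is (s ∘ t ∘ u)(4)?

Apply the permutations in order: u(4) = 2, then t(2) = 8, then s(8) = 7. So (s ∘ t ∘ u)(4) = 7.

7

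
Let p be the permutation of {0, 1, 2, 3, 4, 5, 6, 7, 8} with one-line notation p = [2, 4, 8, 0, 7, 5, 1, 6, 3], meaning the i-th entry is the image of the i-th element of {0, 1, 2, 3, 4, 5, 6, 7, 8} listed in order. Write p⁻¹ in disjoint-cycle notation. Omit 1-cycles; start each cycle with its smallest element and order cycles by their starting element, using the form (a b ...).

First write p in disjoint cycles: (0 2 8 3)(1 4 7 6).
The inverse reverses every cycle; in canonical form, p⁻¹ = (0 3 8 2)(1 6 7 4).

(0 3 8 2)(1 6 7 4)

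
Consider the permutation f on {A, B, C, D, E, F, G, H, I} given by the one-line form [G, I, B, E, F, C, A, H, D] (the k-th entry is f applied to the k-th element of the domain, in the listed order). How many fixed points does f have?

The fixed points (elements with f(x) = x) are {H}, so there is 1.

1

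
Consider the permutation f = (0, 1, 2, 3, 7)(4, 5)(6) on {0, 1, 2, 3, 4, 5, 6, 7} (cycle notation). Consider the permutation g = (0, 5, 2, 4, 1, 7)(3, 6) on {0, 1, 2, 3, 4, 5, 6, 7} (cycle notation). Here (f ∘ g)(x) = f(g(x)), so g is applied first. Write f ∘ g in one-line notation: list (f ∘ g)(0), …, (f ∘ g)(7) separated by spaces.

4 0 5 6 2 3 7 1

Chase each element through g then f: 0 → 5 → 4; 1 → 7 → 0; 2 → 4 → 5; 3 → 6 → 6; 4 → 1 → 2; 5 → 2 → 3; 6 → 3 → 7; 7 → 0 → 1.
So f ∘ g in one-line form is 4 0 5 6 2 3 7 1.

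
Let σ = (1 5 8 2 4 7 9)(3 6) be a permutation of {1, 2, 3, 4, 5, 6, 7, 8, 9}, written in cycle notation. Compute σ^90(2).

2 lies in the 7-cycle (1 5 8 2 4 7 9).
On a 7-cycle, σ^7 is the identity, so σ^90 = σ^6 there (90 ≡ 6 mod 7).
Advancing 6 steps from 2: 2 → 4 → 7 → 9 → 1 → 5 → 8.

8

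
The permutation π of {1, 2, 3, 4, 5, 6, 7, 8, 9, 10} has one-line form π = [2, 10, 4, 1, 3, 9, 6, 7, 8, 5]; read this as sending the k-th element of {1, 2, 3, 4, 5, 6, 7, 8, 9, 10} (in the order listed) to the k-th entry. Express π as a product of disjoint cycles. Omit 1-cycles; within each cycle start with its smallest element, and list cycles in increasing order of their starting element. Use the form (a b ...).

(1 2 10 5 3 4)(6 9 8 7)

From 1: 1 → 2 → 10 → 5 → 3 → 4 → 1, closing the cycle (1 2 10 5 3 4).
Repeating from the next unused element and collecting all non-trivial cycles gives (1 2 10 5 3 4)(6 9 8 7).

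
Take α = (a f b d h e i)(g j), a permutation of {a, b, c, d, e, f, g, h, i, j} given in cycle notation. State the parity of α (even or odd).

The cycle lengths are 7, 2, 1.
A cycle is odd iff its length is even; α has 1 even-length cycle, so sgn(α) = (−1)^1 and α is odd.

odd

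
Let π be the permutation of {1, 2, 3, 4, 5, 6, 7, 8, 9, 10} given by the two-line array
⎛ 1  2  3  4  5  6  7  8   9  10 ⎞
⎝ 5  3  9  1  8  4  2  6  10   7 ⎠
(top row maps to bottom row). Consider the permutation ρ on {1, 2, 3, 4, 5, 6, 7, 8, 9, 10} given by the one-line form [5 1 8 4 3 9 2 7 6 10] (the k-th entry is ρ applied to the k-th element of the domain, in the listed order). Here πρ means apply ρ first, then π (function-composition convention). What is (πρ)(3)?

(πρ)(3) = π(ρ(3)). ρ(3) = 8, then π(8) = 6. So (πρ)(3) = 6.

6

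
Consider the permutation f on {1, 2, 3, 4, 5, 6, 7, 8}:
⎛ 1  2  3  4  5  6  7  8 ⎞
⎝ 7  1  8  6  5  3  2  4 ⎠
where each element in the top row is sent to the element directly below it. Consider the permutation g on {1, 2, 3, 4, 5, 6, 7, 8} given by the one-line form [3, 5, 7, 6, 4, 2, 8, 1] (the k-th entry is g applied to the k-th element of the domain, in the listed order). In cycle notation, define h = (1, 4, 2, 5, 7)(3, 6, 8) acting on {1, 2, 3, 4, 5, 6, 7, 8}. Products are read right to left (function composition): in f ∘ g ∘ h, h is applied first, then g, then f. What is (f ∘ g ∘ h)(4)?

Chase 4: h(4) = 2; g(2) = 5; f(5) = 5. Hence (f ∘ g ∘ h)(4) = 5.

5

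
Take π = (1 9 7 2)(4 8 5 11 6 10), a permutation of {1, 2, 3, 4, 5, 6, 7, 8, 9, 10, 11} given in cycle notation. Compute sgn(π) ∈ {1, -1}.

The cycle lengths are 6, 4, 1.
A cycle is odd iff its length is even; π has 2 even-length cycles, so sgn(π) = (−1)^2 and π is even.

1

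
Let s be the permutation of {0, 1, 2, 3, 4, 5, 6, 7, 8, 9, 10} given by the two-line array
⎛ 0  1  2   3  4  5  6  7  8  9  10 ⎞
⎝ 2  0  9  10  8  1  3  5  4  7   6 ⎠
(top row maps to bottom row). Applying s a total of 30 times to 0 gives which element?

Tracing 0 → 2 → … returns to 0 after 6 steps, so 0 lies in a 6-cycle (0 2 9 7 5 1).
On a 6-cycle, s^6 is the identity, so s^30 = s^0 there (30 ≡ 0 mod 6).
So s^30(0) = 0.

0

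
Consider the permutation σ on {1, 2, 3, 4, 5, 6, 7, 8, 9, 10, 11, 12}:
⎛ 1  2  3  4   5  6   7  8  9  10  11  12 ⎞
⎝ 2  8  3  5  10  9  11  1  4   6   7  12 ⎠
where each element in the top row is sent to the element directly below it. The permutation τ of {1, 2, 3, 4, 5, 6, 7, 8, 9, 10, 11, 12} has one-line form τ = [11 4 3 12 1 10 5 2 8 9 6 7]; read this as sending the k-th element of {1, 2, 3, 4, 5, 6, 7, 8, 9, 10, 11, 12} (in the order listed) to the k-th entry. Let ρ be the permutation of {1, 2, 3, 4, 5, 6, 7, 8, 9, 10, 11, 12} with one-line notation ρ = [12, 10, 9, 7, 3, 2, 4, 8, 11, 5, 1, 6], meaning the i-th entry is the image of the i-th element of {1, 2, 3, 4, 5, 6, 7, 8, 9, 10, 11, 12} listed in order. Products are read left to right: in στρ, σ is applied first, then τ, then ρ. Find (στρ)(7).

2

Chase 7: σ(7) = 11; τ(11) = 6; ρ(6) = 2. Hence (στρ)(7) = 2.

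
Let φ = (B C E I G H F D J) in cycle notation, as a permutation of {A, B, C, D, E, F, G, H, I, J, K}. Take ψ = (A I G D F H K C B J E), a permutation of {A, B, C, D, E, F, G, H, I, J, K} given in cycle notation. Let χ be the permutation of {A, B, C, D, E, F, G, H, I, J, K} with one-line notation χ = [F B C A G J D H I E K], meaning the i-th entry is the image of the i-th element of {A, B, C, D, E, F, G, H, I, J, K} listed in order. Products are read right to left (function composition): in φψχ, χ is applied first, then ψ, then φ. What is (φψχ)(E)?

J

Apply the permutations in order: χ(E) = G, then ψ(G) = D, then φ(D) = J. So (φψχ)(E) = J.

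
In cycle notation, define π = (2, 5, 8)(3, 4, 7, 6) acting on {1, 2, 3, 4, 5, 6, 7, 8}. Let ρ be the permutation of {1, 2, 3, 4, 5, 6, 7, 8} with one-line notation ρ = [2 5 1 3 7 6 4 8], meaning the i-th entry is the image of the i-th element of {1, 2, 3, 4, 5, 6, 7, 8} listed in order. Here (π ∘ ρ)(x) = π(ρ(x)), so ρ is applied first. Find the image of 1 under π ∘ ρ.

5

First apply ρ: ρ(1) = 2, then π(2) = 5. Thus (π ∘ ρ)(1) = 5.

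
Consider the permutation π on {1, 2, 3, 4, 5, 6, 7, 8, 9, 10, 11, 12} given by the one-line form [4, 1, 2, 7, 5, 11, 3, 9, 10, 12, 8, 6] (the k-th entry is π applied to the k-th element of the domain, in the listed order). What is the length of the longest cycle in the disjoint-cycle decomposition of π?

6

Decomposing into disjoint cycles gives (1, 4, 7, 3, 2)(6, 11, 8, 9, 10, 12); the longest has length 6.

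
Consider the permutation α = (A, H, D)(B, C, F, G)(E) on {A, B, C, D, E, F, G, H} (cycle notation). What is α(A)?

In the cycle (A, H, D), A is followed by H, so α(A) = H.

H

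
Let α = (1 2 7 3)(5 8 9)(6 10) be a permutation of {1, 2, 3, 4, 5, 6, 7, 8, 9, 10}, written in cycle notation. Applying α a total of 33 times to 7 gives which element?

3

7 lies in the 4-cycle (1 2 7 3).
Powers repeat with period 4 on this cycle, and 33 mod 4 = 1, so α^33(7) = α^1(7).
Stepping 1 place around the cycle: 7 → 3.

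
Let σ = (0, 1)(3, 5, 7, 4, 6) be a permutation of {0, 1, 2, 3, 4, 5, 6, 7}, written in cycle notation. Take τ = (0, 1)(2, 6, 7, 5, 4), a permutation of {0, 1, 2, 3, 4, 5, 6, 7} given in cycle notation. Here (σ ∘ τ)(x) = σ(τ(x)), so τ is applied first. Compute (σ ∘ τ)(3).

5

τ(3) = 3, then σ(3) = 5; composing gives (σ ∘ τ)(3) = 5.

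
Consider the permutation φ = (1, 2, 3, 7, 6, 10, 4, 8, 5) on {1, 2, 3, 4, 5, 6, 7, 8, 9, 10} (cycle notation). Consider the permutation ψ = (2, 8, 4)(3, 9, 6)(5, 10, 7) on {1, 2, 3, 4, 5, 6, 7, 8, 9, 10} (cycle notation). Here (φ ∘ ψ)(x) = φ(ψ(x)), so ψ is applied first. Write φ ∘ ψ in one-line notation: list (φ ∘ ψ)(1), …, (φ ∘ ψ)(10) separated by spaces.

2 5 9 3 4 7 1 8 10 6

(φ ∘ ψ)(x) = φ(ψ(x)). Computing each image: φ(ψ(1)) = φ(1) = 2, φ(ψ(2)) = φ(8) = 5, φ(ψ(3)) = φ(9) = 9, φ(ψ(4)) = φ(2) = 3, φ(ψ(5)) = φ(10) = 4, φ(ψ(6)) = φ(3) = 7, φ(ψ(7)) = φ(5) = 1, φ(ψ(8)) = φ(4) = 8, φ(ψ(9)) = φ(6) = 10, φ(ψ(10)) = φ(7) = 6.
Hence φ ∘ ψ = [2 5 9 3 4 7 1 8 10 6].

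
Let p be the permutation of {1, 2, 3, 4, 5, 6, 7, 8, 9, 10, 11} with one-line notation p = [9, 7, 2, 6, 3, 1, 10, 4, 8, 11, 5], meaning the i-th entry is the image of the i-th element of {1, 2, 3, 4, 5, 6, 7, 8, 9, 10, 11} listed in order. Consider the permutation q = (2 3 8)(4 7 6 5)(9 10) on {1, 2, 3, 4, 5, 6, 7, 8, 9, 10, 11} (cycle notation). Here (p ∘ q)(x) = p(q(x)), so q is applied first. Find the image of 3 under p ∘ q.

4

First apply q: q(3) = 8, then p(8) = 4. Thus (p ∘ q)(3) = 4.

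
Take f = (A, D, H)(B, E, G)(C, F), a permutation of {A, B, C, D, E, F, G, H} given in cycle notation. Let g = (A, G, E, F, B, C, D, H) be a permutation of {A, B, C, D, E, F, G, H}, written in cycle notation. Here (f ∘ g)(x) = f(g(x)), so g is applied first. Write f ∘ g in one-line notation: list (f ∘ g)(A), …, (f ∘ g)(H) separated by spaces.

For each element, apply g then f: A → G → B; B → C → F; C → D → H; D → H → A; E → F → C; F → B → E; G → E → G; H → A → D.
Collecting the images, f ∘ g = [B F H A C E G D].

B F H A C E G D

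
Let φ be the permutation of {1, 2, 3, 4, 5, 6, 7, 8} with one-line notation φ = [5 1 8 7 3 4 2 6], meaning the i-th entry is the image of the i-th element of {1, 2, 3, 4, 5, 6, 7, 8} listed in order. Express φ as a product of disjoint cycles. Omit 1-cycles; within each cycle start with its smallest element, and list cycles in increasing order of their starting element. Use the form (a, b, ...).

(1, 5, 3, 8, 6, 4, 7, 2)

Start at 1 and follow images: 1 → 5 → 3 → 8 → 6 → 4 → 7 → 2 → 1, giving the cycle (1, 5, 3, 8, 6, 4, 7, 2).
Continuing from each remaining unvisited element yields (1, 5, 3, 8, 6, 4, 7, 2).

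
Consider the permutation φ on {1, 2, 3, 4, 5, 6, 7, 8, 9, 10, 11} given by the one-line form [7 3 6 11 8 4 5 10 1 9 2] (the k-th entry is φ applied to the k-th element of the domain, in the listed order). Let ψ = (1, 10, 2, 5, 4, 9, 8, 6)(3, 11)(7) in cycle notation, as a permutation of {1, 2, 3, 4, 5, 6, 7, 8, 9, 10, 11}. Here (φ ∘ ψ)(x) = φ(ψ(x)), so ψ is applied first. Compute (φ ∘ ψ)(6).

(φ ∘ ψ)(6) = φ(ψ(6)). ψ(6) = 1, then φ(1) = 7. So (φ ∘ ψ)(6) = 7.

7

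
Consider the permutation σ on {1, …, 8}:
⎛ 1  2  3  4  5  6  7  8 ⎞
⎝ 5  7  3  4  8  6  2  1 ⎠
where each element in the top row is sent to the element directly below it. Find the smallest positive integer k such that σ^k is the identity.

Writing σ as disjoint cycles, the cycle lengths are 3, 2, 1, 1, 1.
The order of σ is the least common multiple of its cycle lengths: lcm(3, 2) = 6.

6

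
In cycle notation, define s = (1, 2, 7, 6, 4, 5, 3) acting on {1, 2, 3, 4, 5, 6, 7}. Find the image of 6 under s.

4

In the cycle (1, 2, 7, 6, 4, 5, 3), 6 is followed by 4, so s(6) = 4.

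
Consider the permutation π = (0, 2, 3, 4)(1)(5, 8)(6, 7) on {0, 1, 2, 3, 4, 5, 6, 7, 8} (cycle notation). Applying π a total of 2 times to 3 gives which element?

0

3 lies in the 4-cycle (0, 2, 3, 4).
Advancing 2 steps from 3: 3 → 4 → 0.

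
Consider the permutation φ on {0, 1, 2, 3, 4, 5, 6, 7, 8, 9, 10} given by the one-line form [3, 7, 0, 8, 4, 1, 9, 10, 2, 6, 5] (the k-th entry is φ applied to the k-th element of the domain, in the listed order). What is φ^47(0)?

Tracing 0 → 3 → … returns to 0 after 4 steps, so 0 lies in a 4-cycle (0, 3, 8, 2).
On a 4-cycle, φ^4 is the identity, so φ^47 = φ^3 there (47 ≡ 3 mod 4).
Advancing 3 steps from 0: 0 → 3 → 8 → 2.

2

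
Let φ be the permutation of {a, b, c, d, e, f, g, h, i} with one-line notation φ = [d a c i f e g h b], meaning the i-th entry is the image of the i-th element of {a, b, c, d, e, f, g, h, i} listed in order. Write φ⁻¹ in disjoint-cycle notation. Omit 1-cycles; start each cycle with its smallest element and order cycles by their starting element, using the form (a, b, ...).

The cycle decomposition of φ is (a, d, i, b)(e, f).
The inverse reverses every cycle; in canonical form, φ⁻¹ = (a, b, i, d)(e, f).

(a, b, i, d)(e, f)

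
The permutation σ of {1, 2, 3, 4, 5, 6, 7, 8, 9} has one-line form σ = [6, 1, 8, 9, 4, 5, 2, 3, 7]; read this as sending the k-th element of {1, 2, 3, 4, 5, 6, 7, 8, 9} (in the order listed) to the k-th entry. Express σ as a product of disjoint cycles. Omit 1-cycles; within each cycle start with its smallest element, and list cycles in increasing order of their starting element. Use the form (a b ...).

(1 6 5 4 9 7 2)(3 8)

From 1: 1 → 6 → 5 → 4 → 9 → 7 → 2 → 1, closing the cycle (1 6 5 4 9 7 2).
Repeating from the next unused element and collecting all non-trivial cycles gives (1 6 5 4 9 7 2)(3 8).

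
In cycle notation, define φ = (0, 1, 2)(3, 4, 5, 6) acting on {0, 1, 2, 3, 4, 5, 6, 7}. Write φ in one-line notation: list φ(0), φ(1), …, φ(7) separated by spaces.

Each element maps to the next entry in its cycle (wrapping to the front): 0↦1, 1↦2, 2↦0, 3↦4, 4↦5, 5↦6, 6↦3, 7↦7.
So the one-line form is 1 2 0 4 5 6 3 7.

1 2 0 4 5 6 3 7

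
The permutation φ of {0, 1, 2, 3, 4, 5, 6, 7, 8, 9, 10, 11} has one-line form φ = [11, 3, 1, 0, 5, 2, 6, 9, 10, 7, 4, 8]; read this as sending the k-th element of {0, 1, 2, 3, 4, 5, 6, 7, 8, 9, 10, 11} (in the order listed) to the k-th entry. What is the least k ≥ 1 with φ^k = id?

18

The disjoint-cycle form of φ has cycle lengths 9, 2, 1.
Since disjoint cycles commute, ord(φ) = lcm(9, 2) = 18.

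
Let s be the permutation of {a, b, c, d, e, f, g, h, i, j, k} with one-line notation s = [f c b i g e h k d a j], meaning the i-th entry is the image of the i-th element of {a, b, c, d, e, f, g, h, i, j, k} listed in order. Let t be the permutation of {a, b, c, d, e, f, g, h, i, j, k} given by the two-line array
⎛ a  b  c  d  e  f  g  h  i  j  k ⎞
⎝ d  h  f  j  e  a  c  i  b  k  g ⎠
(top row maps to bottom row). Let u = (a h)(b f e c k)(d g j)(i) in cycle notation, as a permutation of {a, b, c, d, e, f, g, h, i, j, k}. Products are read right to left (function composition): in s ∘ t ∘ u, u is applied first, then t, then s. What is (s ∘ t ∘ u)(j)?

(s ∘ t ∘ u)(j) = s(t(u(j))). u(j) = d, then t(d) = j, then s(j) = a, so the result is a.

a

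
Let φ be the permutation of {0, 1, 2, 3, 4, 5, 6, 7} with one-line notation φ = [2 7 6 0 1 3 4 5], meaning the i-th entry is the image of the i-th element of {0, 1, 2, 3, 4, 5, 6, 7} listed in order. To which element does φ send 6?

6 is element number 7 of the domain, and entry number 7 of the one-line form is 4, so φ(6) = 4.

4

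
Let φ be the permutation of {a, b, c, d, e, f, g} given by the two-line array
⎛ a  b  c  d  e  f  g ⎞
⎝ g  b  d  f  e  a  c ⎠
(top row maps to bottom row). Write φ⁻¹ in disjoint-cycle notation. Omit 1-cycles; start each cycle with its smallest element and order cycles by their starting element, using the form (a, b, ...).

The cycle decomposition of φ is (a, g, c, d, f).
The inverse reverses every cycle; in canonical form, φ⁻¹ = (a, f, d, c, g).

(a, f, d, c, g)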